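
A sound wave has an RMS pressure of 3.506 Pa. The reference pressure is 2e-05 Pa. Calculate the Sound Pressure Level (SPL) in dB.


Given values:
  p = 3.506 Pa
  p_ref = 2e-05 Pa
Formula: SPL = 20 * log10(p / p_ref)
Compute ratio: p / p_ref = 3.506 / 2e-05 = 175300
Compute log10: log10(175300) = 5.243782
Multiply: SPL = 20 * 5.243782 = 104.88

104.88 dB


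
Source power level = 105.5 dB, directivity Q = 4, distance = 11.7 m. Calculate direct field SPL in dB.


Given values:
  Lw = 105.5 dB, Q = 4, r = 11.7 m
Formula: SPL = Lw + 10 * log10(Q / (4 * pi * r^2))
Compute 4 * pi * r^2 = 4 * pi * 11.7^2 = 1720.2105
Compute Q / denom = 4 / 1720.2105 = 0.0023253
Compute 10 * log10(0.0023253) = -26.3352
SPL = 105.5 + (-26.3352) = 79.16

79.16 dB


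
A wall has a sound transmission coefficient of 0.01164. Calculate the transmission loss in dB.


Given values:
  tau = 0.01164
Formula: TL = 10 * log10(1 / tau)
Compute 1 / tau = 1 / 0.01164 = 85.9107
Compute log10(85.9107) = 1.934047
TL = 10 * 1.934047 = 19.34

19.34 dB


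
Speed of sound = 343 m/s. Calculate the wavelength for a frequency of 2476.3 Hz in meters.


Given values:
  c = 343 m/s, f = 2476.3 Hz
Formula: lambda = c / f
lambda = 343 / 2476.3
lambda = 0.1385

0.1385 m


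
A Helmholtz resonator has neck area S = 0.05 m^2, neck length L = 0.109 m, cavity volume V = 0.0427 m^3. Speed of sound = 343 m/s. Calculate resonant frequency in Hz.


Given values:
  S = 0.05 m^2, L = 0.109 m, V = 0.0427 m^3, c = 343 m/s
Formula: f = (c / (2*pi)) * sqrt(S / (V * L))
Compute V * L = 0.0427 * 0.109 = 0.0046543
Compute S / (V * L) = 0.05 / 0.0046543 = 10.7428
Compute sqrt(10.7428) = 3.277621
Compute c / (2*pi) = 343 / 6.283185 = 54.590148
f = 54.590148 * 3.277621 = 178.93

178.93 Hz


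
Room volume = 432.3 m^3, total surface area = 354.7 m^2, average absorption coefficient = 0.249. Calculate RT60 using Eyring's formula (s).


Given values:
  V = 432.3 m^3, S = 354.7 m^2, alpha = 0.249
Formula: RT60 = 0.161 * V / (-S * ln(1 - alpha))
Compute ln(1 - 0.249) = ln(0.751) = -0.28635
Denominator: -354.7 * -0.28635 = 101.5683
Numerator: 0.161 * 432.3 = 69.6003
RT60 = 69.6003 / 101.5683 = 0.685

0.685 s


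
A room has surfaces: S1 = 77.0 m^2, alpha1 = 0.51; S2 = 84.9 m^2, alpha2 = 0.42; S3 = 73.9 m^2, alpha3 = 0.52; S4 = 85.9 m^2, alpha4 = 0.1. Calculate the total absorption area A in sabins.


Given surfaces:
  Surface 1: 77.0 * 0.51 = 39.27
  Surface 2: 84.9 * 0.42 = 35.658
  Surface 3: 73.9 * 0.52 = 38.428
  Surface 4: 85.9 * 0.1 = 8.59
Formula: A = sum(Si * alpha_i)
A = 39.27 + 35.658 + 38.428 + 8.59
A = 121.95

121.95 sabins


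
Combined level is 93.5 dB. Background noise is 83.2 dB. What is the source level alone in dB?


Given values:
  L_total = 93.5 dB, L_bg = 83.2 dB
Formula: L_source = 10 * log10(10^(L_total/10) - 10^(L_bg/10))
Convert to linear:
  10^(93.5/10) = 2238721138.5683
  10^(83.2/10) = 208929613.0854
Difference: 2238721138.5683 - 208929613.0854 = 2029791525.4829
L_source = 10 * log10(2029791525.4829) = 93.07

93.07 dB


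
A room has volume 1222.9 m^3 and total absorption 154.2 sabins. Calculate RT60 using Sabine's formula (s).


Given values:
  V = 1222.9 m^3
  A = 154.2 sabins
Formula: RT60 = 0.161 * V / A
Numerator: 0.161 * 1222.9 = 196.8869
RT60 = 196.8869 / 154.2 = 1.277

1.277 s


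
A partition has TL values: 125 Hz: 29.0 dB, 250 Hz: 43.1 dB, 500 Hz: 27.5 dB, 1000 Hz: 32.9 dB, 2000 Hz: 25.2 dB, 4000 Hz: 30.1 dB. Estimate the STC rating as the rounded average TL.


Given TL values at each frequency:
  125 Hz: 29.0 dB
  250 Hz: 43.1 dB
  500 Hz: 27.5 dB
  1000 Hz: 32.9 dB
  2000 Hz: 25.2 dB
  4000 Hz: 30.1 dB
Formula: STC ~ round(average of TL values)
Sum = 29.0 + 43.1 + 27.5 + 32.9 + 25.2 + 30.1 = 187.8
Average = 187.8 / 6 = 31.3
Rounded: 31

31


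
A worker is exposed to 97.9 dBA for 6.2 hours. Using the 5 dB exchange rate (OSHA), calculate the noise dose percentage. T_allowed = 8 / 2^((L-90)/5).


Given values:
  L = 97.9 dBA, T = 6.2 hours
Formula: T_allowed = 8 / 2^((L - 90) / 5)
Compute exponent: (97.9 - 90) / 5 = 1.58
Compute 2^(1.58) = 2.989698
T_allowed = 8 / 2.989698 = 2.675856 hours
Dose = (T / T_allowed) * 100
Dose = (6.2 / 2.675856) * 100 = 231.7

231.7 %


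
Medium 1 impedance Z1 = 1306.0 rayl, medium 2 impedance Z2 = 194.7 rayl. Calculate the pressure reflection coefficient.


Given values:
  Z1 = 1306.0 rayl, Z2 = 194.7 rayl
Formula: R = (Z2 - Z1) / (Z2 + Z1)
Numerator: Z2 - Z1 = 194.7 - 1306.0 = -1111.3
Denominator: Z2 + Z1 = 194.7 + 1306.0 = 1500.7
R = -1111.3 / 1500.7 = -0.7405

-0.7405


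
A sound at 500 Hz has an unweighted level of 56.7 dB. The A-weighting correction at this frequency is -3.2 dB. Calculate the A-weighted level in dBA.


Given values:
  SPL = 56.7 dB
  A-weighting at 500 Hz = -3.2 dB
Formula: L_A = SPL + A_weight
L_A = 56.7 + (-3.2)
L_A = 53.5

53.5 dBA


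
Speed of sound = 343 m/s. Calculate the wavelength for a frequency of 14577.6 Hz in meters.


Given values:
  c = 343 m/s, f = 14577.6 Hz
Formula: lambda = c / f
lambda = 343 / 14577.6
lambda = 0.0235

0.0235 m


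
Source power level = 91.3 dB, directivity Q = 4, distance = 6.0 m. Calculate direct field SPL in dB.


Given values:
  Lw = 91.3 dB, Q = 4, r = 6.0 m
Formula: SPL = Lw + 10 * log10(Q / (4 * pi * r^2))
Compute 4 * pi * r^2 = 4 * pi * 6.0^2 = 452.3893
Compute Q / denom = 4 / 452.3893 = 0.00884194
Compute 10 * log10(0.00884194) = -20.5345
SPL = 91.3 + (-20.5345) = 70.77

70.77 dB


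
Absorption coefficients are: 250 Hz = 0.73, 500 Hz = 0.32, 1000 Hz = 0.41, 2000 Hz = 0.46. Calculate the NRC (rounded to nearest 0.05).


Given values:
  a_250 = 0.73, a_500 = 0.32
  a_1000 = 0.41, a_2000 = 0.46
Formula: NRC = (a250 + a500 + a1000 + a2000) / 4
Sum = 0.73 + 0.32 + 0.41 + 0.46 = 1.92
NRC = 1.92 / 4 = 0.48
Rounded to nearest 0.05: 0.5

0.5


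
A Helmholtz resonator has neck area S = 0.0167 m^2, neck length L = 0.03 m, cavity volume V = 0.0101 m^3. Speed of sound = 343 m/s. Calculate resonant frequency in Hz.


Given values:
  S = 0.0167 m^2, L = 0.03 m, V = 0.0101 m^3, c = 343 m/s
Formula: f = (c / (2*pi)) * sqrt(S / (V * L))
Compute V * L = 0.0101 * 0.03 = 0.000303
Compute S / (V * L) = 0.0167 / 0.000303 = 55.1155
Compute sqrt(55.1155) = 7.423981
Compute c / (2*pi) = 343 / 6.283185 = 54.590148
f = 54.590148 * 7.423981 = 405.28

405.28 Hz


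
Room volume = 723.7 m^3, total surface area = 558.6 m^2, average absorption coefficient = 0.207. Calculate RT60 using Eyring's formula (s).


Given values:
  V = 723.7 m^3, S = 558.6 m^2, alpha = 0.207
Formula: RT60 = 0.161 * V / (-S * ln(1 - alpha))
Compute ln(1 - 0.207) = ln(0.793) = -0.231932
Denominator: -558.6 * -0.231932 = 129.5572
Numerator: 0.161 * 723.7 = 116.5157
RT60 = 116.5157 / 129.5572 = 0.899

0.899 s


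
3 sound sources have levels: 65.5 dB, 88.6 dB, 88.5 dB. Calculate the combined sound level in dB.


Formula: L_total = 10 * log10( sum(10^(Li/10)) )
  Source 1: 10^(65.5/10) = 3548133.8923
  Source 2: 10^(88.6/10) = 724435960.075
  Source 3: 10^(88.5/10) = 707945784.3841
Sum of linear values = 1435929878.3514
L_total = 10 * log10(1435929878.3514) = 91.57

91.57 dB


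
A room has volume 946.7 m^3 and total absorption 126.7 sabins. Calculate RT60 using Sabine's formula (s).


Given values:
  V = 946.7 m^3
  A = 126.7 sabins
Formula: RT60 = 0.161 * V / A
Numerator: 0.161 * 946.7 = 152.4187
RT60 = 152.4187 / 126.7 = 1.203

1.203 s


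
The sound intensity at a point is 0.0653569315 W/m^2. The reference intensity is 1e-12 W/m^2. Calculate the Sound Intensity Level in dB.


Given values:
  I = 0.0653569315 W/m^2
  I_ref = 1e-12 W/m^2
Formula: SIL = 10 * log10(I / I_ref)
Compute ratio: I / I_ref = 65356931500
Compute log10: log10(65356931500) = 10.815292
Multiply: SIL = 10 * 10.815292 = 108.15

108.15 dB


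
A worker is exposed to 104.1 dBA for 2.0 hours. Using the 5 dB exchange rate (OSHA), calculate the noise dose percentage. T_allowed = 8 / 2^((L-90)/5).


Given values:
  L = 104.1 dBA, T = 2.0 hours
Formula: T_allowed = 8 / 2^((L - 90) / 5)
Compute exponent: (104.1 - 90) / 5 = 2.82
Compute 2^(2.82) = 7.061624
T_allowed = 8 / 7.061624 = 1.132884 hours
Dose = (T / T_allowed) * 100
Dose = (2.0 / 1.132884) * 100 = 176.54

176.54 %


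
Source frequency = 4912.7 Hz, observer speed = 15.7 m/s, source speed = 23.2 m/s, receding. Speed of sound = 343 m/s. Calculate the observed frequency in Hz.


Given values:
  f_s = 4912.7 Hz, v_o = 15.7 m/s, v_s = 23.2 m/s
  Direction: receding
Formula: f_o = f_s * (c - v_o) / (c + v_s)
Numerator: c - v_o = 343 - 15.7 = 327.3
Denominator: c + v_s = 343 + 23.2 = 366.2
f_o = 4912.7 * 327.3 / 366.2 = 4390.84

4390.84 Hz


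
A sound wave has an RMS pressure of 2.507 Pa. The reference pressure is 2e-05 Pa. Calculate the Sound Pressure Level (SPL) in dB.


Given values:
  p = 2.507 Pa
  p_ref = 2e-05 Pa
Formula: SPL = 20 * log10(p / p_ref)
Compute ratio: p / p_ref = 2.507 / 2e-05 = 125350
Compute log10: log10(125350) = 5.098124
Multiply: SPL = 20 * 5.098124 = 101.96

101.96 dB


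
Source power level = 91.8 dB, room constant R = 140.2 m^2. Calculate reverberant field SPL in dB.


Given values:
  Lw = 91.8 dB, R = 140.2 m^2
Formula: SPL = Lw + 10 * log10(4 / R)
Compute 4 / R = 4 / 140.2 = 0.028531
Compute 10 * log10(0.028531) = -15.4468
SPL = 91.8 + (-15.4468) = 76.35

76.35 dB


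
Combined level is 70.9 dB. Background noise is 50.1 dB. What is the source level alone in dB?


Given values:
  L_total = 70.9 dB, L_bg = 50.1 dB
Formula: L_source = 10 * log10(10^(L_total/10) - 10^(L_bg/10))
Convert to linear:
  10^(70.9/10) = 12302687.7081
  10^(50.1/10) = 102329.2992
Difference: 12302687.7081 - 102329.2992 = 12200358.4089
L_source = 10 * log10(12200358.4089) = 70.86

70.86 dB


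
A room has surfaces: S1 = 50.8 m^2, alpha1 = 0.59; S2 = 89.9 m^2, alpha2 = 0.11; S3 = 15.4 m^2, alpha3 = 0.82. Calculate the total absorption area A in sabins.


Given surfaces:
  Surface 1: 50.8 * 0.59 = 29.972
  Surface 2: 89.9 * 0.11 = 9.889
  Surface 3: 15.4 * 0.82 = 12.628
Formula: A = sum(Si * alpha_i)
A = 29.972 + 9.889 + 12.628
A = 52.49

52.49 sabins


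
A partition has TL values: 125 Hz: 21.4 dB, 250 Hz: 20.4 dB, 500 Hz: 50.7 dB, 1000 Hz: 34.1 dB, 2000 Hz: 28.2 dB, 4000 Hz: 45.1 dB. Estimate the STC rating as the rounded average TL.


Given TL values at each frequency:
  125 Hz: 21.4 dB
  250 Hz: 20.4 dB
  500 Hz: 50.7 dB
  1000 Hz: 34.1 dB
  2000 Hz: 28.2 dB
  4000 Hz: 45.1 dB
Formula: STC ~ round(average of TL values)
Sum = 21.4 + 20.4 + 50.7 + 34.1 + 28.2 + 45.1 = 199.9
Average = 199.9 / 6 = 33.32
Rounded: 33

33


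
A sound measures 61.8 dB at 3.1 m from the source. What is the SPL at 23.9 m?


Given values:
  SPL1 = 61.8 dB, r1 = 3.1 m, r2 = 23.9 m
Formula: SPL2 = SPL1 - 20 * log10(r2 / r1)
Compute ratio: r2 / r1 = 23.9 / 3.1 = 7.7097
Compute log10: log10(7.7097) = 0.887037
Compute drop: 20 * 0.887037 = 17.7407
SPL2 = 61.8 - 17.7407 = 44.06

44.06 dB


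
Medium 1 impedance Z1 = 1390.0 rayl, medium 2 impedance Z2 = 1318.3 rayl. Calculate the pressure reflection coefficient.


Given values:
  Z1 = 1390.0 rayl, Z2 = 1318.3 rayl
Formula: R = (Z2 - Z1) / (Z2 + Z1)
Numerator: Z2 - Z1 = 1318.3 - 1390.0 = -71.7
Denominator: Z2 + Z1 = 1318.3 + 1390.0 = 2708.3
R = -71.7 / 2708.3 = -0.0265

-0.0265


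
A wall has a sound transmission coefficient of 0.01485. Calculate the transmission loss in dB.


Given values:
  tau = 0.01485
Formula: TL = 10 * log10(1 / tau)
Compute 1 / tau = 1 / 0.01485 = 67.3401
Compute log10(67.3401) = 1.828274
TL = 10 * 1.828274 = 18.28

18.28 dB


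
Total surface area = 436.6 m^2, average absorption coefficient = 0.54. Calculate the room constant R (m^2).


Given values:
  S = 436.6 m^2, alpha = 0.54
Formula: R = S * alpha / (1 - alpha)
Numerator: 436.6 * 0.54 = 235.764
Denominator: 1 - 0.54 = 0.46
R = 235.764 / 0.46 = 512.53

512.53 m^2


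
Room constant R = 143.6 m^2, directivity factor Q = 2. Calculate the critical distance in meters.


Given values:
  R = 143.6 m^2, Q = 2
Formula: d_c = 0.141 * sqrt(Q * R)
Compute Q * R = 2 * 143.6 = 287.2
Compute sqrt(287.2) = 16.947
d_c = 0.141 * 16.947 = 2.39

2.39 m


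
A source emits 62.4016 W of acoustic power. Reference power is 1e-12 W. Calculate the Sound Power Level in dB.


Given values:
  W = 62.4016 W
  W_ref = 1e-12 W
Formula: SWL = 10 * log10(W / W_ref)
Compute ratio: W / W_ref = 62401600000000
Compute log10: log10(62401600000000) = 13.795196
Multiply: SWL = 10 * 13.795196 = 137.95

137.95 dB


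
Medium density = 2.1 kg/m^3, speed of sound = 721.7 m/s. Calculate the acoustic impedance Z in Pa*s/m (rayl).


Given values:
  rho = 2.1 kg/m^3
  c = 721.7 m/s
Formula: Z = rho * c
Z = 2.1 * 721.7
Z = 1515.57

1515.57 rayl


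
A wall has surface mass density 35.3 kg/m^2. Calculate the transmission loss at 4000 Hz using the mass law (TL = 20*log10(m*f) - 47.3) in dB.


Given values:
  m = 35.3 kg/m^2, f = 4000 Hz
Formula: TL = 20 * log10(m * f) - 47.3
Compute m * f = 35.3 * 4000 = 141200.0
Compute log10(141200.0) = 5.149835
Compute 20 * 5.149835 = 102.9967
TL = 102.9967 - 47.3 = 55.7

55.7 dB


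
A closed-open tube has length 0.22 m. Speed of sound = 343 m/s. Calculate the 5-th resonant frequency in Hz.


Given values:
  Tube type: closed-open, L = 0.22 m, c = 343 m/s, n = 5
Formula: f_n = (2n - 1) * c / (4 * L)
Compute 2n - 1 = 2*5 - 1 = 9
Compute 4 * L = 4 * 0.22 = 0.88
f = 9 * 343 / 0.88
f = 3507.95

3507.95 Hz


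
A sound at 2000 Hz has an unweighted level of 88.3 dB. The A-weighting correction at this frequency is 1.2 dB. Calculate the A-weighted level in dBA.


Given values:
  SPL = 88.3 dB
  A-weighting at 2000 Hz = 1.2 dB
Formula: L_A = SPL + A_weight
L_A = 88.3 + (1.2)
L_A = 89.5

89.5 dBA


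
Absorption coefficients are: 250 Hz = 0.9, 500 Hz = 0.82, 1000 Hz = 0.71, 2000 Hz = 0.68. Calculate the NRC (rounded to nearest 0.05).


Given values:
  a_250 = 0.9, a_500 = 0.82
  a_1000 = 0.71, a_2000 = 0.68
Formula: NRC = (a250 + a500 + a1000 + a2000) / 4
Sum = 0.9 + 0.82 + 0.71 + 0.68 = 3.11
NRC = 3.11 / 4 = 0.7775
Rounded to nearest 0.05: 0.8

0.8


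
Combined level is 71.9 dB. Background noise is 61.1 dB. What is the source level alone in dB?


Given values:
  L_total = 71.9 dB, L_bg = 61.1 dB
Formula: L_source = 10 * log10(10^(L_total/10) - 10^(L_bg/10))
Convert to linear:
  10^(71.9/10) = 15488166.1891
  10^(61.1/10) = 1288249.5517
Difference: 15488166.1891 - 1288249.5517 = 14199916.6374
L_source = 10 * log10(14199916.6374) = 71.52

71.52 dB


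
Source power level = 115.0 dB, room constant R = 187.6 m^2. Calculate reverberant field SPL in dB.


Given values:
  Lw = 115.0 dB, R = 187.6 m^2
Formula: SPL = Lw + 10 * log10(4 / R)
Compute 4 / R = 4 / 187.6 = 0.021322
Compute 10 * log10(0.021322) = -16.7117
SPL = 115.0 + (-16.7117) = 98.29

98.29 dB


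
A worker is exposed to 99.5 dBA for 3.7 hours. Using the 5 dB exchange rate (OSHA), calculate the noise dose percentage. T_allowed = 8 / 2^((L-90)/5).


Given values:
  L = 99.5 dBA, T = 3.7 hours
Formula: T_allowed = 8 / 2^((L - 90) / 5)
Compute exponent: (99.5 - 90) / 5 = 1.9
Compute 2^(1.9) = 3.732132
T_allowed = 8 / 3.732132 = 2.143547 hours
Dose = (T / T_allowed) * 100
Dose = (3.7 / 2.143547) * 100 = 172.61

172.61 %


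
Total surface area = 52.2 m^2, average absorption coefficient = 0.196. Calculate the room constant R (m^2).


Given values:
  S = 52.2 m^2, alpha = 0.196
Formula: R = S * alpha / (1 - alpha)
Numerator: 52.2 * 0.196 = 10.2312
Denominator: 1 - 0.196 = 0.804
R = 10.2312 / 0.804 = 12.73

12.73 m^2


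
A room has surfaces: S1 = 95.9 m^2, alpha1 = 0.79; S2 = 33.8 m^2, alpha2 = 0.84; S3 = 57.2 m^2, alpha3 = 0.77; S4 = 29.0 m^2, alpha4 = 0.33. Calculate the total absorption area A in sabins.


Given surfaces:
  Surface 1: 95.9 * 0.79 = 75.761
  Surface 2: 33.8 * 0.84 = 28.392
  Surface 3: 57.2 * 0.77 = 44.044
  Surface 4: 29.0 * 0.33 = 9.57
Formula: A = sum(Si * alpha_i)
A = 75.761 + 28.392 + 44.044 + 9.57
A = 157.77

157.77 sabins


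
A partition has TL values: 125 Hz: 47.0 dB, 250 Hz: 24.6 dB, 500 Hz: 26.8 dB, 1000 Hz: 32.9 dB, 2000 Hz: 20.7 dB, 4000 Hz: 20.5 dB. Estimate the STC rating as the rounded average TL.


Given TL values at each frequency:
  125 Hz: 47.0 dB
  250 Hz: 24.6 dB
  500 Hz: 26.8 dB
  1000 Hz: 32.9 dB
  2000 Hz: 20.7 dB
  4000 Hz: 20.5 dB
Formula: STC ~ round(average of TL values)
Sum = 47.0 + 24.6 + 26.8 + 32.9 + 20.7 + 20.5 = 172.5
Average = 172.5 / 6 = 28.75
Rounded: 29

29


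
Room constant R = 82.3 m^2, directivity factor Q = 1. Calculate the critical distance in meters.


Given values:
  R = 82.3 m^2, Q = 1
Formula: d_c = 0.141 * sqrt(Q * R)
Compute Q * R = 1 * 82.3 = 82.3
Compute sqrt(82.3) = 9.0719
d_c = 0.141 * 9.0719 = 1.279

1.279 m


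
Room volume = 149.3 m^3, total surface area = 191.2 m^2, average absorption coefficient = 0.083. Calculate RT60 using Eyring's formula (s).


Given values:
  V = 149.3 m^3, S = 191.2 m^2, alpha = 0.083
Formula: RT60 = 0.161 * V / (-S * ln(1 - alpha))
Compute ln(1 - 0.083) = ln(0.917) = -0.086648
Denominator: -191.2 * -0.086648 = 16.5671
Numerator: 0.161 * 149.3 = 24.0373
RT60 = 24.0373 / 16.5671 = 1.451

1.451 s


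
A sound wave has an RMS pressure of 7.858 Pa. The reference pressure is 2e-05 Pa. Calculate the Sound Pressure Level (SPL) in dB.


Given values:
  p = 7.858 Pa
  p_ref = 2e-05 Pa
Formula: SPL = 20 * log10(p / p_ref)
Compute ratio: p / p_ref = 7.858 / 2e-05 = 392900
Compute log10: log10(392900) = 5.594282
Multiply: SPL = 20 * 5.594282 = 111.89

111.89 dB


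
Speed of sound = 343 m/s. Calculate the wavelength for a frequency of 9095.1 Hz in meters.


Given values:
  c = 343 m/s, f = 9095.1 Hz
Formula: lambda = c / f
lambda = 343 / 9095.1
lambda = 0.0377

0.0377 m


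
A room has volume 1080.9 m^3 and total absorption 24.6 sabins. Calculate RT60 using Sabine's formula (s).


Given values:
  V = 1080.9 m^3
  A = 24.6 sabins
Formula: RT60 = 0.161 * V / A
Numerator: 0.161 * 1080.9 = 174.0249
RT60 = 174.0249 / 24.6 = 7.074

7.074 s


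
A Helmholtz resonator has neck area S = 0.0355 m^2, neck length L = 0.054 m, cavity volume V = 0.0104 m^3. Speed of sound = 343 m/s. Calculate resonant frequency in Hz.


Given values:
  S = 0.0355 m^2, L = 0.054 m, V = 0.0104 m^3, c = 343 m/s
Formula: f = (c / (2*pi)) * sqrt(S / (V * L))
Compute V * L = 0.0104 * 0.054 = 0.0005616
Compute S / (V * L) = 0.0355 / 0.0005616 = 63.2123
Compute sqrt(63.2123) = 7.950616
Compute c / (2*pi) = 343 / 6.283185 = 54.590148
f = 54.590148 * 7.950616 = 434.03

434.03 Hz


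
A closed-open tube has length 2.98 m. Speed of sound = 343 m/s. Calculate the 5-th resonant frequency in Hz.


Given values:
  Tube type: closed-open, L = 2.98 m, c = 343 m/s, n = 5
Formula: f_n = (2n - 1) * c / (4 * L)
Compute 2n - 1 = 2*5 - 1 = 9
Compute 4 * L = 4 * 2.98 = 11.92
f = 9 * 343 / 11.92
f = 258.98

258.98 Hz


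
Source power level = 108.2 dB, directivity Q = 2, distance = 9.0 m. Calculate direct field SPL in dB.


Given values:
  Lw = 108.2 dB, Q = 2, r = 9.0 m
Formula: SPL = Lw + 10 * log10(Q / (4 * pi * r^2))
Compute 4 * pi * r^2 = 4 * pi * 9.0^2 = 1017.876
Compute Q / denom = 2 / 1017.876 = 0.00196488
Compute 10 * log10(0.00196488) = -27.0666
SPL = 108.2 + (-27.0666) = 81.13

81.13 dB


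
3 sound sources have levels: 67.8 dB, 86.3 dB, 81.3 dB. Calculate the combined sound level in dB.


Formula: L_total = 10 * log10( sum(10^(Li/10)) )
  Source 1: 10^(67.8/10) = 6025595.8607
  Source 2: 10^(86.3/10) = 426579518.8016
  Source 3: 10^(81.3/10) = 134896288.2592
Sum of linear values = 567501402.9215
L_total = 10 * log10(567501402.9215) = 87.54

87.54 dB


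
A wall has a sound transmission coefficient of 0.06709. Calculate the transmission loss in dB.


Given values:
  tau = 0.06709
Formula: TL = 10 * log10(1 / tau)
Compute 1 / tau = 1 / 0.06709 = 14.9054
Compute log10(14.9054) = 1.173344
TL = 10 * 1.173344 = 11.73

11.73 dB


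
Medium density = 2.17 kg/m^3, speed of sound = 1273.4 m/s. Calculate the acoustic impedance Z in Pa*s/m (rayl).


Given values:
  rho = 2.17 kg/m^3
  c = 1273.4 m/s
Formula: Z = rho * c
Z = 2.17 * 1273.4
Z = 2763.28

2763.28 rayl


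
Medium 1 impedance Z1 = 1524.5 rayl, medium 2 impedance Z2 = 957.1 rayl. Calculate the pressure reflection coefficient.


Given values:
  Z1 = 1524.5 rayl, Z2 = 957.1 rayl
Formula: R = (Z2 - Z1) / (Z2 + Z1)
Numerator: Z2 - Z1 = 957.1 - 1524.5 = -567.4
Denominator: Z2 + Z1 = 957.1 + 1524.5 = 2481.6
R = -567.4 / 2481.6 = -0.2286

-0.2286


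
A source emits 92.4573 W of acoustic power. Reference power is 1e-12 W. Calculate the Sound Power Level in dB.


Given values:
  W = 92.4573 W
  W_ref = 1e-12 W
Formula: SWL = 10 * log10(W / W_ref)
Compute ratio: W / W_ref = 92457300000000
Compute log10: log10(92457300000000) = 13.965941
Multiply: SWL = 10 * 13.965941 = 139.66

139.66 dB


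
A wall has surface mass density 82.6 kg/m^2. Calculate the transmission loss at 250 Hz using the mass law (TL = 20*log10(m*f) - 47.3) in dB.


Given values:
  m = 82.6 kg/m^2, f = 250 Hz
Formula: TL = 20 * log10(m * f) - 47.3
Compute m * f = 82.6 * 250 = 20650.0
Compute log10(20650.0) = 4.31492
Compute 20 * 4.31492 = 86.2984
TL = 86.2984 - 47.3 = 39.0

39.0 dB


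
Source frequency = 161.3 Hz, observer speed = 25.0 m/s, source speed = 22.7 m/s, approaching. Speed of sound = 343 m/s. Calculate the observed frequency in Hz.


Given values:
  f_s = 161.3 Hz, v_o = 25.0 m/s, v_s = 22.7 m/s
  Direction: approaching
Formula: f_o = f_s * (c + v_o) / (c - v_s)
Numerator: c + v_o = 343 + 25.0 = 368.0
Denominator: c - v_s = 343 - 22.7 = 320.3
f_o = 161.3 * 368.0 / 320.3 = 185.32

185.32 Hz


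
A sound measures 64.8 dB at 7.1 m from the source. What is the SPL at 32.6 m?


Given values:
  SPL1 = 64.8 dB, r1 = 7.1 m, r2 = 32.6 m
Formula: SPL2 = SPL1 - 20 * log10(r2 / r1)
Compute ratio: r2 / r1 = 32.6 / 7.1 = 4.5915
Compute log10: log10(4.5915) = 0.661955
Compute drop: 20 * 0.661955 = 13.2391
SPL2 = 64.8 - 13.2391 = 51.56

51.56 dB


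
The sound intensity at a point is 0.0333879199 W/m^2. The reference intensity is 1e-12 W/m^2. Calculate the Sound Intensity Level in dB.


Given values:
  I = 0.0333879199 W/m^2
  I_ref = 1e-12 W/m^2
Formula: SIL = 10 * log10(I / I_ref)
Compute ratio: I / I_ref = 33387919900
Compute log10: log10(33387919900) = 10.523589
Multiply: SIL = 10 * 10.523589 = 105.24

105.24 dB


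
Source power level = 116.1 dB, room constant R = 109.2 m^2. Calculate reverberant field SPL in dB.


Given values:
  Lw = 116.1 dB, R = 109.2 m^2
Formula: SPL = Lw + 10 * log10(4 / R)
Compute 4 / R = 4 / 109.2 = 0.03663
Compute 10 * log10(0.03663) = -14.3616
SPL = 116.1 + (-14.3616) = 101.74

101.74 dB


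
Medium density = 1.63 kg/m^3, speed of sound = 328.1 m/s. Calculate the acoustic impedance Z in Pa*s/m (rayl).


Given values:
  rho = 1.63 kg/m^3
  c = 328.1 m/s
Formula: Z = rho * c
Z = 1.63 * 328.1
Z = 534.8

534.8 rayl


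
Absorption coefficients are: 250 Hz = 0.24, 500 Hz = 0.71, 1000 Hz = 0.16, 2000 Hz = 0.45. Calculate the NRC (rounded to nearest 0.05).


Given values:
  a_250 = 0.24, a_500 = 0.71
  a_1000 = 0.16, a_2000 = 0.45
Formula: NRC = (a250 + a500 + a1000 + a2000) / 4
Sum = 0.24 + 0.71 + 0.16 + 0.45 = 1.56
NRC = 1.56 / 4 = 0.39
Rounded to nearest 0.05: 0.4

0.4


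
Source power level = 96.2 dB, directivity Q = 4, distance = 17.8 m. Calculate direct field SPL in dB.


Given values:
  Lw = 96.2 dB, Q = 4, r = 17.8 m
Formula: SPL = Lw + 10 * log10(Q / (4 * pi * r^2))
Compute 4 * pi * r^2 = 4 * pi * 17.8^2 = 3981.5289
Compute Q / denom = 4 / 3981.5289 = 0.00100464
Compute 10 * log10(0.00100464) = -29.9799
SPL = 96.2 + (-29.9799) = 66.22

66.22 dB


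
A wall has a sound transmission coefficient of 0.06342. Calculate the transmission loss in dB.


Given values:
  tau = 0.06342
Formula: TL = 10 * log10(1 / tau)
Compute 1 / tau = 1 / 0.06342 = 15.7679
Compute log10(15.7679) = 1.197774
TL = 10 * 1.197774 = 11.98

11.98 dB


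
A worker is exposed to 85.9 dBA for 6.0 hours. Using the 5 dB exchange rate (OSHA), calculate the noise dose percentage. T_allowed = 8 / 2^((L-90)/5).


Given values:
  L = 85.9 dBA, T = 6.0 hours
Formula: T_allowed = 8 / 2^((L - 90) / 5)
Compute exponent: (85.9 - 90) / 5 = -0.82
Compute 2^(-0.82) = 0.566442
T_allowed = 8 / 0.566442 = 14.123247 hours
Dose = (T / T_allowed) * 100
Dose = (6.0 / 14.123247) * 100 = 42.48

42.48 %


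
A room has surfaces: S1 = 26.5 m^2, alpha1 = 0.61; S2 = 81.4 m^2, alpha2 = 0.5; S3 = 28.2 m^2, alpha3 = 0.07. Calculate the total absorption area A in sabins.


Given surfaces:
  Surface 1: 26.5 * 0.61 = 16.165
  Surface 2: 81.4 * 0.5 = 40.7
  Surface 3: 28.2 * 0.07 = 1.974
Formula: A = sum(Si * alpha_i)
A = 16.165 + 40.7 + 1.974
A = 58.84

58.84 sabins


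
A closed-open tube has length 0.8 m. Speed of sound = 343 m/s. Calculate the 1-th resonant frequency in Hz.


Given values:
  Tube type: closed-open, L = 0.8 m, c = 343 m/s, n = 1
Formula: f_n = (2n - 1) * c / (4 * L)
Compute 2n - 1 = 2*1 - 1 = 1
Compute 4 * L = 4 * 0.8 = 3.2
f = 1 * 343 / 3.2
f = 107.19

107.19 Hz


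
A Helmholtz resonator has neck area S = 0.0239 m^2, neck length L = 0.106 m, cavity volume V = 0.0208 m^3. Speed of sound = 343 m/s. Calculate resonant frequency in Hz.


Given values:
  S = 0.0239 m^2, L = 0.106 m, V = 0.0208 m^3, c = 343 m/s
Formula: f = (c / (2*pi)) * sqrt(S / (V * L))
Compute V * L = 0.0208 * 0.106 = 0.0022048
Compute S / (V * L) = 0.0239 / 0.0022048 = 10.84
Compute sqrt(10.84) = 3.292416
Compute c / (2*pi) = 343 / 6.283185 = 54.590148
f = 54.590148 * 3.292416 = 179.73

179.73 Hz


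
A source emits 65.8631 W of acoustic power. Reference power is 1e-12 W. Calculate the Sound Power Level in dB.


Given values:
  W = 65.8631 W
  W_ref = 1e-12 W
Formula: SWL = 10 * log10(W / W_ref)
Compute ratio: W / W_ref = 65863100000000
Compute log10: log10(65863100000000) = 13.818642
Multiply: SWL = 10 * 13.818642 = 138.19

138.19 dB


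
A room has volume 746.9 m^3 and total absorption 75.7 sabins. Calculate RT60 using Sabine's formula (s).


Given values:
  V = 746.9 m^3
  A = 75.7 sabins
Formula: RT60 = 0.161 * V / A
Numerator: 0.161 * 746.9 = 120.2509
RT60 = 120.2509 / 75.7 = 1.589

1.589 s


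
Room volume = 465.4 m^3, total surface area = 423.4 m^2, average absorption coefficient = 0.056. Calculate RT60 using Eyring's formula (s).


Given values:
  V = 465.4 m^3, S = 423.4 m^2, alpha = 0.056
Formula: RT60 = 0.161 * V / (-S * ln(1 - alpha))
Compute ln(1 - 0.056) = ln(0.944) = -0.057629
Denominator: -423.4 * -0.057629 = 24.4001
Numerator: 0.161 * 465.4 = 74.9294
RT60 = 74.9294 / 24.4001 = 3.071

3.071 s


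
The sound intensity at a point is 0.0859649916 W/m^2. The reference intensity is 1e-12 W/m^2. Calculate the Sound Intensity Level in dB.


Given values:
  I = 0.0859649916 W/m^2
  I_ref = 1e-12 W/m^2
Formula: SIL = 10 * log10(I / I_ref)
Compute ratio: I / I_ref = 85964991600
Compute log10: log10(85964991600) = 10.934322
Multiply: SIL = 10 * 10.934322 = 109.34

109.34 dB


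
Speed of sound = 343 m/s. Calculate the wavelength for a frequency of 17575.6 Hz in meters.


Given values:
  c = 343 m/s, f = 17575.6 Hz
Formula: lambda = c / f
lambda = 343 / 17575.6
lambda = 0.0195

0.0195 m


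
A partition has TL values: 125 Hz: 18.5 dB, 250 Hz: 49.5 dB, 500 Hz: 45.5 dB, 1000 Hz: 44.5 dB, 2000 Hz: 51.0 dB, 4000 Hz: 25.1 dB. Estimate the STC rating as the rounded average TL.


Given TL values at each frequency:
  125 Hz: 18.5 dB
  250 Hz: 49.5 dB
  500 Hz: 45.5 dB
  1000 Hz: 44.5 dB
  2000 Hz: 51.0 dB
  4000 Hz: 25.1 dB
Formula: STC ~ round(average of TL values)
Sum = 18.5 + 49.5 + 45.5 + 44.5 + 51.0 + 25.1 = 234.1
Average = 234.1 / 6 = 39.02
Rounded: 39

39


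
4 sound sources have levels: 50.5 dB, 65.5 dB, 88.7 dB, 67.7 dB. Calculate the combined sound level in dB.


Formula: L_total = 10 * log10( sum(10^(Li/10)) )
  Source 1: 10^(50.5/10) = 112201.8454
  Source 2: 10^(65.5/10) = 3548133.8923
  Source 3: 10^(88.7/10) = 741310241.3009
  Source 4: 10^(67.7/10) = 5888436.5536
Sum of linear values = 750859013.5922
L_total = 10 * log10(750859013.5922) = 88.76

88.76 dB


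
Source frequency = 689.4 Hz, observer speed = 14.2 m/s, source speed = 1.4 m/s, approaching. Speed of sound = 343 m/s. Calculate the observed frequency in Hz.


Given values:
  f_s = 689.4 Hz, v_o = 14.2 m/s, v_s = 1.4 m/s
  Direction: approaching
Formula: f_o = f_s * (c + v_o) / (c - v_s)
Numerator: c + v_o = 343 + 14.2 = 357.2
Denominator: c - v_s = 343 - 1.4 = 341.6
f_o = 689.4 * 357.2 / 341.6 = 720.88

720.88 Hz


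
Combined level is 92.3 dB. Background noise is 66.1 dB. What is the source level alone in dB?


Given values:
  L_total = 92.3 dB, L_bg = 66.1 dB
Formula: L_source = 10 * log10(10^(L_total/10) - 10^(L_bg/10))
Convert to linear:
  10^(92.3/10) = 1698243652.4617
  10^(66.1/10) = 4073802.778
Difference: 1698243652.4617 - 4073802.778 = 1694169849.6837
L_source = 10 * log10(1694169849.6837) = 92.29

92.29 dB


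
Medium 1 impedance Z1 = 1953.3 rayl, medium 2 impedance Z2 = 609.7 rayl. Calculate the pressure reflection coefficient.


Given values:
  Z1 = 1953.3 rayl, Z2 = 609.7 rayl
Formula: R = (Z2 - Z1) / (Z2 + Z1)
Numerator: Z2 - Z1 = 609.7 - 1953.3 = -1343.6
Denominator: Z2 + Z1 = 609.7 + 1953.3 = 2563.0
R = -1343.6 / 2563.0 = -0.5242

-0.5242


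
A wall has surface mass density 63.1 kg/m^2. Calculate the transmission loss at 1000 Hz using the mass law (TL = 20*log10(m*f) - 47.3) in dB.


Given values:
  m = 63.1 kg/m^2, f = 1000 Hz
Formula: TL = 20 * log10(m * f) - 47.3
Compute m * f = 63.1 * 1000 = 63100.0
Compute log10(63100.0) = 4.800029
Compute 20 * 4.800029 = 96.0006
TL = 96.0006 - 47.3 = 48.7

48.7 dB


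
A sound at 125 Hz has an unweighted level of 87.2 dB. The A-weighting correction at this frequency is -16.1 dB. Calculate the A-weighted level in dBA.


Given values:
  SPL = 87.2 dB
  A-weighting at 125 Hz = -16.1 dB
Formula: L_A = SPL + A_weight
L_A = 87.2 + (-16.1)
L_A = 71.1

71.1 dBA


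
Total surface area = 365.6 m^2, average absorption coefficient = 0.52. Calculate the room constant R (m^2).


Given values:
  S = 365.6 m^2, alpha = 0.52
Formula: R = S * alpha / (1 - alpha)
Numerator: 365.6 * 0.52 = 190.112
Denominator: 1 - 0.52 = 0.48
R = 190.112 / 0.48 = 396.07

396.07 m^2


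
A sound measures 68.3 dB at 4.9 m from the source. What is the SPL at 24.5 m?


Given values:
  SPL1 = 68.3 dB, r1 = 4.9 m, r2 = 24.5 m
Formula: SPL2 = SPL1 - 20 * log10(r2 / r1)
Compute ratio: r2 / r1 = 24.5 / 4.9 = 5.0
Compute log10: log10(5.0) = 0.69897
Compute drop: 20 * 0.69897 = 13.9794
SPL2 = 68.3 - 13.9794 = 54.32

54.32 dB


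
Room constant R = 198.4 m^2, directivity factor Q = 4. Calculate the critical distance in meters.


Given values:
  R = 198.4 m^2, Q = 4
Formula: d_c = 0.141 * sqrt(Q * R)
Compute Q * R = 4 * 198.4 = 793.6
Compute sqrt(793.6) = 28.1709
d_c = 0.141 * 28.1709 = 3.972

3.972 m


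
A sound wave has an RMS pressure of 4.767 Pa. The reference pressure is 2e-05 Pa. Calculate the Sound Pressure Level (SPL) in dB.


Given values:
  p = 4.767 Pa
  p_ref = 2e-05 Pa
Formula: SPL = 20 * log10(p / p_ref)
Compute ratio: p / p_ref = 4.767 / 2e-05 = 238350
Compute log10: log10(238350) = 5.377215
Multiply: SPL = 20 * 5.377215 = 107.54

107.54 dB


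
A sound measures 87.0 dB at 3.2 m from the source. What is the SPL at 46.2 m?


Given values:
  SPL1 = 87.0 dB, r1 = 3.2 m, r2 = 46.2 m
Formula: SPL2 = SPL1 - 20 * log10(r2 / r1)
Compute ratio: r2 / r1 = 46.2 / 3.2 = 14.4375
Compute log10: log10(14.4375) = 1.159492
Compute drop: 20 * 1.159492 = 23.1898
SPL2 = 87.0 - 23.1898 = 63.81

63.81 dB


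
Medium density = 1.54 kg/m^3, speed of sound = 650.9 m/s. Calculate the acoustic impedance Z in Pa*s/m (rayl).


Given values:
  rho = 1.54 kg/m^3
  c = 650.9 m/s
Formula: Z = rho * c
Z = 1.54 * 650.9
Z = 1002.39

1002.39 rayl


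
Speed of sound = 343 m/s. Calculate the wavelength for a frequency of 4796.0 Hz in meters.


Given values:
  c = 343 m/s, f = 4796.0 Hz
Formula: lambda = c / f
lambda = 343 / 4796.0
lambda = 0.0715

0.0715 m


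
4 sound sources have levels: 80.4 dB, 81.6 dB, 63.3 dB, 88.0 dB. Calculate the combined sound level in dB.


Formula: L_total = 10 * log10( sum(10^(Li/10)) )
  Source 1: 10^(80.4/10) = 109647819.6143
  Source 2: 10^(81.6/10) = 144543977.0746
  Source 3: 10^(63.3/10) = 2137962.0895
  Source 4: 10^(88.0/10) = 630957344.4802
Sum of linear values = 887287103.2586
L_total = 10 * log10(887287103.2586) = 89.48

89.48 dB


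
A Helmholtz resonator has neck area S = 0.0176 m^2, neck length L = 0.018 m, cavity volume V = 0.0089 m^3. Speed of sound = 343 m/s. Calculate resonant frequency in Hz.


Given values:
  S = 0.0176 m^2, L = 0.018 m, V = 0.0089 m^3, c = 343 m/s
Formula: f = (c / (2*pi)) * sqrt(S / (V * L))
Compute V * L = 0.0089 * 0.018 = 0.0001602
Compute S / (V * L) = 0.0176 / 0.0001602 = 109.8627
Compute sqrt(109.8627) = 10.481541
Compute c / (2*pi) = 343 / 6.283185 = 54.590148
f = 54.590148 * 10.481541 = 572.19

572.19 Hz


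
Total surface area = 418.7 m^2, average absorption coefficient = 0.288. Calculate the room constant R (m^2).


Given values:
  S = 418.7 m^2, alpha = 0.288
Formula: R = S * alpha / (1 - alpha)
Numerator: 418.7 * 0.288 = 120.5856
Denominator: 1 - 0.288 = 0.712
R = 120.5856 / 0.712 = 169.36

169.36 m^2


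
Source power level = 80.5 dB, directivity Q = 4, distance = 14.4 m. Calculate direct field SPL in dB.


Given values:
  Lw = 80.5 dB, Q = 4, r = 14.4 m
Formula: SPL = Lw + 10 * log10(Q / (4 * pi * r^2))
Compute 4 * pi * r^2 = 4 * pi * 14.4^2 = 2605.7626
Compute Q / denom = 4 / 2605.7626 = 0.00153506
Compute 10 * log10(0.00153506) = -28.1387
SPL = 80.5 + (-28.1387) = 52.36

52.36 dB


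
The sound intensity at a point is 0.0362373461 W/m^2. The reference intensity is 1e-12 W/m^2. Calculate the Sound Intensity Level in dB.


Given values:
  I = 0.0362373461 W/m^2
  I_ref = 1e-12 W/m^2
Formula: SIL = 10 * log10(I / I_ref)
Compute ratio: I / I_ref = 36237346100
Compute log10: log10(36237346100) = 10.559156
Multiply: SIL = 10 * 10.559156 = 105.59

105.59 dB


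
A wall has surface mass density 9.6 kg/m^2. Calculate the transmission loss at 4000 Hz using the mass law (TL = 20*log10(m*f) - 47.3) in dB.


Given values:
  m = 9.6 kg/m^2, f = 4000 Hz
Formula: TL = 20 * log10(m * f) - 47.3
Compute m * f = 9.6 * 4000 = 38400.0
Compute log10(38400.0) = 4.584331
Compute 20 * 4.584331 = 91.6866
TL = 91.6866 - 47.3 = 44.39

44.39 dB


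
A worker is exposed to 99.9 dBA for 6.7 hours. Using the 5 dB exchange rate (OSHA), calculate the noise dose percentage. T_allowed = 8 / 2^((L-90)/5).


Given values:
  L = 99.9 dBA, T = 6.7 hours
Formula: T_allowed = 8 / 2^((L - 90) / 5)
Compute exponent: (99.9 - 90) / 5 = 1.98
Compute 2^(1.98) = 3.944931
T_allowed = 8 / 3.944931 = 2.027919 hours
Dose = (T / T_allowed) * 100
Dose = (6.7 / 2.027919) * 100 = 330.39

330.39 %


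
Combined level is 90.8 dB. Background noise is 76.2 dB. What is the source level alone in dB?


Given values:
  L_total = 90.8 dB, L_bg = 76.2 dB
Formula: L_source = 10 * log10(10^(L_total/10) - 10^(L_bg/10))
Convert to linear:
  10^(90.8/10) = 1202264434.6174
  10^(76.2/10) = 41686938.347
Difference: 1202264434.6174 - 41686938.347 = 1160577496.2704
L_source = 10 * log10(1160577496.2704) = 90.65

90.65 dB


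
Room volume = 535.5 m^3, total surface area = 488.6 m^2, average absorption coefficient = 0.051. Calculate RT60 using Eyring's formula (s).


Given values:
  V = 535.5 m^3, S = 488.6 m^2, alpha = 0.051
Formula: RT60 = 0.161 * V / (-S * ln(1 - alpha))
Compute ln(1 - 0.051) = ln(0.949) = -0.052346
Denominator: -488.6 * -0.052346 = 25.5763
Numerator: 0.161 * 535.5 = 86.2155
RT60 = 86.2155 / 25.5763 = 3.371

3.371 s


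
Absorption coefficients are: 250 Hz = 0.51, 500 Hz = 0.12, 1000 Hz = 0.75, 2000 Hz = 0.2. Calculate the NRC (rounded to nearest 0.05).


Given values:
  a_250 = 0.51, a_500 = 0.12
  a_1000 = 0.75, a_2000 = 0.2
Formula: NRC = (a250 + a500 + a1000 + a2000) / 4
Sum = 0.51 + 0.12 + 0.75 + 0.2 = 1.58
NRC = 1.58 / 4 = 0.395
Rounded to nearest 0.05: 0.4

0.4


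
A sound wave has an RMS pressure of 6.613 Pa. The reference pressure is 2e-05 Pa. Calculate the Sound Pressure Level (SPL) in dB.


Given values:
  p = 6.613 Pa
  p_ref = 2e-05 Pa
Formula: SPL = 20 * log10(p / p_ref)
Compute ratio: p / p_ref = 6.613 / 2e-05 = 330650
Compute log10: log10(330650) = 5.519369
Multiply: SPL = 20 * 5.519369 = 110.39

110.39 dB


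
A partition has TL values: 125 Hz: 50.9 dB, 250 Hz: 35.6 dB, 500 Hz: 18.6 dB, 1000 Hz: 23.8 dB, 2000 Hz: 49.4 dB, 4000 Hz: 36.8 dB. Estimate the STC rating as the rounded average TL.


Given TL values at each frequency:
  125 Hz: 50.9 dB
  250 Hz: 35.6 dB
  500 Hz: 18.6 dB
  1000 Hz: 23.8 dB
  2000 Hz: 49.4 dB
  4000 Hz: 36.8 dB
Formula: STC ~ round(average of TL values)
Sum = 50.9 + 35.6 + 18.6 + 23.8 + 49.4 + 36.8 = 215.1
Average = 215.1 / 6 = 35.85
Rounded: 36

36


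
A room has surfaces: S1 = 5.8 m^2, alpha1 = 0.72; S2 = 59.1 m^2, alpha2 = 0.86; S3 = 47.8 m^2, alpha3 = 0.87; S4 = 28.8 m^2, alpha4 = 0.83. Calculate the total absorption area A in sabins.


Given surfaces:
  Surface 1: 5.8 * 0.72 = 4.176
  Surface 2: 59.1 * 0.86 = 50.826
  Surface 3: 47.8 * 0.87 = 41.586
  Surface 4: 28.8 * 0.83 = 23.904
Formula: A = sum(Si * alpha_i)
A = 4.176 + 50.826 + 41.586 + 23.904
A = 120.49

120.49 sabins


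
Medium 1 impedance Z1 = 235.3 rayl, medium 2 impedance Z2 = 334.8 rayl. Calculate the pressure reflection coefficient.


Given values:
  Z1 = 235.3 rayl, Z2 = 334.8 rayl
Formula: R = (Z2 - Z1) / (Z2 + Z1)
Numerator: Z2 - Z1 = 334.8 - 235.3 = 99.5
Denominator: Z2 + Z1 = 334.8 + 235.3 = 570.1
R = 99.5 / 570.1 = 0.1745

0.1745


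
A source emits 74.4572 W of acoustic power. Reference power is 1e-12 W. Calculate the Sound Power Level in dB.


Given values:
  W = 74.4572 W
  W_ref = 1e-12 W
Formula: SWL = 10 * log10(W / W_ref)
Compute ratio: W / W_ref = 74457200000000
Compute log10: log10(74457200000000) = 13.871907
Multiply: SWL = 10 * 13.871907 = 138.72

138.72 dB


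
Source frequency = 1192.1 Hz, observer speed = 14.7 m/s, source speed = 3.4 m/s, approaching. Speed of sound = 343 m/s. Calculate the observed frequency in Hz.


Given values:
  f_s = 1192.1 Hz, v_o = 14.7 m/s, v_s = 3.4 m/s
  Direction: approaching
Formula: f_o = f_s * (c + v_o) / (c - v_s)
Numerator: c + v_o = 343 + 14.7 = 357.7
Denominator: c - v_s = 343 - 3.4 = 339.6
f_o = 1192.1 * 357.7 / 339.6 = 1255.64

1255.64 Hz


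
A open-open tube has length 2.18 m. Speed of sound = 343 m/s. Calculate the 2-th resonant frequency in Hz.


Given values:
  Tube type: open-open, L = 2.18 m, c = 343 m/s, n = 2
Formula: f_n = n * c / (2 * L)
Compute 2 * L = 2 * 2.18 = 4.36
f = 2 * 343 / 4.36
f = 157.34

157.34 Hz


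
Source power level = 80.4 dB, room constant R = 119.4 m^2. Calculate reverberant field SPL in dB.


Given values:
  Lw = 80.4 dB, R = 119.4 m^2
Formula: SPL = Lw + 10 * log10(4 / R)
Compute 4 / R = 4 / 119.4 = 0.033501
Compute 10 * log10(0.033501) = -14.7494
SPL = 80.4 + (-14.7494) = 65.65

65.65 dB


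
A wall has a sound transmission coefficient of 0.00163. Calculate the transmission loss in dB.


Given values:
  tau = 0.00163
Formula: TL = 10 * log10(1 / tau)
Compute 1 / tau = 1 / 0.00163 = 613.4969
Compute log10(613.4969) = 2.787812
TL = 10 * 2.787812 = 27.88

27.88 dB


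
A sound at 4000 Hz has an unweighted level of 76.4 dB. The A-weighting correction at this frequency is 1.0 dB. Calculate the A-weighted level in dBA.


Given values:
  SPL = 76.4 dB
  A-weighting at 4000 Hz = 1.0 dB
Formula: L_A = SPL + A_weight
L_A = 76.4 + (1.0)
L_A = 77.4

77.4 dBA


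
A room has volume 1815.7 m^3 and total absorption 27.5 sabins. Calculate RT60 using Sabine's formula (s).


Given values:
  V = 1815.7 m^3
  A = 27.5 sabins
Formula: RT60 = 0.161 * V / A
Numerator: 0.161 * 1815.7 = 292.3277
RT60 = 292.3277 / 27.5 = 10.63

10.63 s
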